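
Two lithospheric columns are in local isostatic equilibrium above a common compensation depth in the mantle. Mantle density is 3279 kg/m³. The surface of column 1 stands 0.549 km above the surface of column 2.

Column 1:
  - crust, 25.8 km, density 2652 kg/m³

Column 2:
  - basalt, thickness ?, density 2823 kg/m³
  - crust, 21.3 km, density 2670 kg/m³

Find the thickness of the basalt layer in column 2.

3.08 km

Take the compensation level at the base of the deeper column (depth z_c below the surface of column 1) and equate Σ ρ_i t_i down to z_c; mantle fills any gap and the z_c terms cancel.
Column 1: 25.8×2652 + (z_c − 25.8)×3279
Column 2: 0.549×0 + x×2823 + 21.3×2670 + (z_c − 0.549 − 21.3 − x)×3279
The z_c×3279 term appears on both sides and cancels. Collect the known terms of each column as K = Σ(ρt)_known − 3279 × (depth of known layers): K_1 = 68421.6 − 3279×25.8 = −16176.6; K_2 = 56871 − 3279×(0.549 + 21.3) = −14771.871.
Balance: K_1 = K_2 − x×(3279 − 2823), so x = (K_2 − K_1)/(3279 − 2823) = 1404.73/456 = 3.08 km.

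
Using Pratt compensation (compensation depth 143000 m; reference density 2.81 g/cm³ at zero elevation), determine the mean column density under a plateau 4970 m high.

Pratt balance: ρ_ref D = ρ (D + h).
ρ = ρ_ref D/(D + h) = 2.81 × 143000 m/(143000 m + 4970 m) = 2.72 g/cm³.

2.72 g/cm³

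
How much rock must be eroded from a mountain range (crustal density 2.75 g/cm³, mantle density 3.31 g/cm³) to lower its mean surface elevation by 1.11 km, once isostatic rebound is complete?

6.56 km

Net drop Δ = e − u = e − e ρ_c/ρ_m = e (ρ_m − ρ_c)/ρ_m.
e = Δ ρ_m/(ρ_m − ρ_c) = 1.11 km × 3.31/0.56 = 6.56 km.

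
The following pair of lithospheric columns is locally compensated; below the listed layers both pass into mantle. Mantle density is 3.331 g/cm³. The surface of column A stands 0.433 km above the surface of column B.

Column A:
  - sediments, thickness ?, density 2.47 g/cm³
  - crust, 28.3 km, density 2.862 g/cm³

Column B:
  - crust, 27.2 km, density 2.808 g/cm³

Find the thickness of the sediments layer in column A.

Take the compensation level at the base of the deeper column (depth z_c below the surface of column A) and equate Σ ρ_i t_i down to z_c; mantle fills any gap and the z_c terms cancel.
Column A: x×2.47 + 28.3×2.862 + (z_c − 28.3 − x)×3.331
Column B: 0.433×0 + 27.2×2.808 + (z_c − 0.433 − 27.2)×3.331
The z_c×3.331 term appears on both sides and cancels. Collect the known terms of each column as K = Σ(ρt)_known − 3.331 × (depth of known layers): K_A = 80.9946 − 3.331×28.3 = −13.2727; K_B = 76.3776 − 3.331×(0.433 + 27.2) = −15.667923.
Balance: K_A − x×(3.331 − 2.47) = K_B, so x = (K_A − K_B)/(3.331 − 2.47) = 2.39522/0.861 = 2.78 km.

2.78 km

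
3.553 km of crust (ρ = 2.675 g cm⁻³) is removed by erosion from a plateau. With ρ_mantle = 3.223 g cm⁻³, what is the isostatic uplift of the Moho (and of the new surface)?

Unloading: uplift u = e ρ_c/ρ_m = 3.553 km × 2.675/3.223 = 2.95 km.

2.95 km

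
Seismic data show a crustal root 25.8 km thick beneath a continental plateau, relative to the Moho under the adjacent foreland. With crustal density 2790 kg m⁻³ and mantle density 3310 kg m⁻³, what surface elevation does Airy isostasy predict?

4.81 km

Isostatic balance requires: ρ_c h = (ρ_m − ρ_c) r.
h = r (ρ_m − ρ_c) / ρ_c = 25.8 km × (3310 − 2790) / 2790 = 4.81 km.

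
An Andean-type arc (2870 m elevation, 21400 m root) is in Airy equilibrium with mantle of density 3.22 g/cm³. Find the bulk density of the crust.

ρ_c h = (ρ_m − ρ_c) r → ρ_c (h + r) = ρ_m r → ρ_c = ρ_m r / (h + r).
ρ_c = 3.22 × 21400 m / (2870 m + 21400 m) = 2.84 g/cm³.

2.84 g/cm³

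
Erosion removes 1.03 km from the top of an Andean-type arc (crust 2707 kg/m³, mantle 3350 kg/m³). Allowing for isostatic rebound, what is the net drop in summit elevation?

Rebound u = e ρ_c/ρ_m = 1.03 km × 2707/3350 = 0.8323 km.
Net surface drop = e − u = 1.03 km − 0.8323 km = e (ρ_m − ρ_c)/ρ_m = 0.198 km.

0.198 km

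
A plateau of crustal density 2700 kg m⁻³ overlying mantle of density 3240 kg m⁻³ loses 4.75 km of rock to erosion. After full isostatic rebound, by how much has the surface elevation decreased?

0.792 km

Rebound u = e ρ_c/ρ_m = 4.75 km × 2700/3240 = 3.958 km.
Net surface drop = e − u = 4.75 km − 3.958 km = e (ρ_m − ρ_c)/ρ_m = 0.792 km.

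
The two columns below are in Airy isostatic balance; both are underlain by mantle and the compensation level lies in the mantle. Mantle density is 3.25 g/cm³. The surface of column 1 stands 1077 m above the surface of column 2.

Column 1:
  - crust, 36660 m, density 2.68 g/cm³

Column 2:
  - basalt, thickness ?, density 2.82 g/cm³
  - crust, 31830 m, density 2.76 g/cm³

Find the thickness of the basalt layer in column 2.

4180 m

Take the compensation level at the base of the deeper column (depth z_c below the surface of column 1) and equate Σ ρ_i t_i down to z_c; mantle fills any gap and the z_c terms cancel.
Column 1: 36660×2.68 + (z_c − 36660)×3.25
Column 2: 1077×0 + x×2.82 + 31830×2.76 + (z_c − 1077 − 31830 − x)×3.25
The z_c×3.25 term appears on both sides and cancels. Collect the known terms of each column as K = Σ(ρt)_known − 3.25 × (depth of known layers): K_1 = 98248.8 − 3.25×36660 = −20896.2; K_2 = 87850.8 − 3.25×(1077 + 31830) = −19096.95.
Balance: K_1 = K_2 − x×(3.25 − 2.82), so x = (K_2 − K_1)/(3.25 − 2.82) = 1799.25/0.43 = 4180 m.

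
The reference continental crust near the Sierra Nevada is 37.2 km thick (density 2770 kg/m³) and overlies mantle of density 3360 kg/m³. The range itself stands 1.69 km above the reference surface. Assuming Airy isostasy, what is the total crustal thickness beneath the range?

46.8 km

Root depth r = h ρ_c / (ρ_m − ρ_c) = 1.69 km × 2770 / 590 = 7.934 km.
Total thickness = T + h + r = 37.2 km + 1.69 km + 7.934 km = 46.8 km.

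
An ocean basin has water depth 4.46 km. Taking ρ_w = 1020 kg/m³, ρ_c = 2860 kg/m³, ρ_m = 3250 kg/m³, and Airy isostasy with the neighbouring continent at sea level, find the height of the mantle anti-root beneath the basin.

21 km

In Airy isostatic equilibrium: replacing crust with seawater at the top is compensated by replacing crust with mantle at the base: d (ρ_c − ρ_w) = a (ρ_m − ρ_c).
a = d (ρ_c − ρ_w)/(ρ_m − ρ_c) = 4.46 km × 1840/390 = 21 km.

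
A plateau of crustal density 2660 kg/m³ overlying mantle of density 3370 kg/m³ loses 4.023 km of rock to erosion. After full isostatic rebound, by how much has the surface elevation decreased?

Rebound u = e ρ_c/ρ_m = 4.023 km × 2660/3370 = 3.175 km.
Net surface drop = e − u = 4.023 km − 3.175 km = e (ρ_m − ρ_c)/ρ_m = 0.848 km.

0.848 km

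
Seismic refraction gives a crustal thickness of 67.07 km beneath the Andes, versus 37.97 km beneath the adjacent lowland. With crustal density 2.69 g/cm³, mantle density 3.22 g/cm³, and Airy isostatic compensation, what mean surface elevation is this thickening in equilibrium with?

4.79 km

Excess crust Δ = 67.07 km − 37.97 km = 29.1 km, split between elevation h and root r with h + r = Δ.
Airy balance ρ_c h = (ρ_m − ρ_c) r gives r = h ρ_c/(ρ_m − ρ_c), so h (1 + ρ_c/(ρ_m − ρ_c)) = Δ, i.e. h = Δ (ρ_m − ρ_c)/ρ_m.
h = 29.1 km × 0.53/3.22 = 4.79 km.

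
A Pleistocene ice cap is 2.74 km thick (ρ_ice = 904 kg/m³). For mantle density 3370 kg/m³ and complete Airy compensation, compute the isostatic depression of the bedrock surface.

0.735 km

In Airy isostatic equilibrium: the ice load ρ_ice t is balanced by mantle displaced below, ρ_m s.
s = t ρ_ice / ρ_m = 2.74 km × 904/3370 = 0.735 km.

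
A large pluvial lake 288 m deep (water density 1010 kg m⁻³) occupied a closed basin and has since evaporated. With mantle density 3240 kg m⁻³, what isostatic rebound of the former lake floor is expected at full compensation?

89.8 m

u = d ρ_w/ρ_m = 288 m × 1010/3240 = 89.8 m.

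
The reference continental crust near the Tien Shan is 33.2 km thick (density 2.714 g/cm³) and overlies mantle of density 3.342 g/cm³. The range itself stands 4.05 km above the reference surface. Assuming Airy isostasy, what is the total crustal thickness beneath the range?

Root depth r = h ρ_c / (ρ_m − ρ_c) = 4.05 km × 2.714 / 0.628 = 17.5 km.
Total thickness = T + h + r = 33.2 km + 4.05 km + 17.5 km = 54.8 km.

54.8 km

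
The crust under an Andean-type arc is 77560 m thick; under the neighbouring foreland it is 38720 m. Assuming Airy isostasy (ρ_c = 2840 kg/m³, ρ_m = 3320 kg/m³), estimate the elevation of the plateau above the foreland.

Excess crust Δ = 77560 m − 38720 m = 38840 m, split between elevation h and root r with h + r = Δ.
Airy balance ρ_c h = (ρ_m − ρ_c) r gives r = h ρ_c/(ρ_m − ρ_c), so h (1 + ρ_c/(ρ_m − ρ_c)) = Δ, i.e. h = Δ (ρ_m − ρ_c)/ρ_m.
h = 38840 m × 480/3320 = 5620 m.

5620 m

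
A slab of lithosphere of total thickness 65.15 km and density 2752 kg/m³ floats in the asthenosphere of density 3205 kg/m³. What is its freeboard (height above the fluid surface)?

Floating equilibrium: submerged depth d = t ρ_obj/ρ_fluid = 65.15 km × 2752/3205 = 55.94 km.
Freeboard = t − d = 65.15 km − 55.94 km = 9.21 km.

9.21 km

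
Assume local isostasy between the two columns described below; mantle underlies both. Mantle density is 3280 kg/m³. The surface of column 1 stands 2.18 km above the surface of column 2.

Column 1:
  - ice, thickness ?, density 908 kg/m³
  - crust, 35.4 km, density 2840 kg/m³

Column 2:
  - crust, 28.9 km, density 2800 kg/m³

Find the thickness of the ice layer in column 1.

Take the compensation level at the base of the deeper column (depth z_c below the surface of column 1) and equate Σ ρ_i t_i down to z_c; mantle fills any gap and the z_c terms cancel.
Column 1: x×908 + 35.4×2840 + (z_c − 35.4 − x)×3280
Column 2: 2.18×0 + 28.9×2800 + (z_c − 2.18 − 28.9)×3280
The z_c×3280 term appears on both sides and cancels. Collect the known terms of each column as K = Σ(ρt)_known − 3280 × (depth of known layers): K_1 = 100536 − 3280×35.4 = −15576; K_2 = 80920 − 3280×(2.18 + 28.9) = −21022.4.
Balance: K_1 − x×(3280 − 908) = K_2, so x = (K_1 − K_2)/(3280 − 908) = 5446.4/2372 = 2.3 km.

2.3 km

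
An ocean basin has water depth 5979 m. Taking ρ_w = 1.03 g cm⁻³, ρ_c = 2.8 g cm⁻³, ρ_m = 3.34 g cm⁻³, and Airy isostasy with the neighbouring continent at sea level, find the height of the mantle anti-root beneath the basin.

In Airy isostatic equilibrium: replacing crust with seawater at the top is compensated by replacing crust with mantle at the base: d (ρ_c − ρ_w) = a (ρ_m − ρ_c).
a = d (ρ_c − ρ_w)/(ρ_m − ρ_c) = 5979 m × 1.77/0.54 = 19600 m.

19600 m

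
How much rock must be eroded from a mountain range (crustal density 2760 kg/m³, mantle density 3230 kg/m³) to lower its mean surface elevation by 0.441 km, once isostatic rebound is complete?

3.03 km

Net drop Δ = e − u = e − e ρ_c/ρ_m = e (ρ_m − ρ_c)/ρ_m.
e = Δ ρ_m/(ρ_m − ρ_c) = 0.441 km × 3230/470 = 3.03 km.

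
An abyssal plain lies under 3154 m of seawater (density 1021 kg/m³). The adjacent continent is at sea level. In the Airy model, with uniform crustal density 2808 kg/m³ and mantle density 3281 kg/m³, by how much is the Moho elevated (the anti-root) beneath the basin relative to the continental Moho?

11900 m

By Archimedes' principle applied to the lithosphere: replacing crust with seawater at the top is compensated by replacing crust with mantle at the base: d (ρ_c − ρ_w) = a (ρ_m − ρ_c).
a = d (ρ_c − ρ_w)/(ρ_m − ρ_c) = 3154 m × 1787/473 = 11900 m.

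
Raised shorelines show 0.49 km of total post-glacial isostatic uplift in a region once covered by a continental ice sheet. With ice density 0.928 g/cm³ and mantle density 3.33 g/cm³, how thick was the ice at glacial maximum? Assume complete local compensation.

u = t ρ_ice/ρ_m → t = u ρ_m/ρ_ice = 0.49 km × 3.33/0.928 = 1.76 km.

1.76 km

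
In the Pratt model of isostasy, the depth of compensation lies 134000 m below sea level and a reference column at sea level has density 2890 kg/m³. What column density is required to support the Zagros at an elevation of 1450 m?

2860 kg/m³

Pratt balance: ρ_ref D = ρ (D + h).
ρ = ρ_ref D/(D + h) = 2890 × 134000 m/(134000 m + 1450 m) = 2860 kg/m³.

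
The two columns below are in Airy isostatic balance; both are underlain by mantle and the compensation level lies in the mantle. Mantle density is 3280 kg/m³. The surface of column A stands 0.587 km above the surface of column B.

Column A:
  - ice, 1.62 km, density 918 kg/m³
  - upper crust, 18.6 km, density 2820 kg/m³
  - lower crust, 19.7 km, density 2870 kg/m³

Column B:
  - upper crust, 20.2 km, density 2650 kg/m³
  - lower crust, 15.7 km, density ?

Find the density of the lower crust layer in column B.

2910 kg/m³

Take the compensation level at the base of the deeper column (depth z_c below the surface of column A) and equate Σ ρ_i t_i down to z_c; mantle fills any gap and the z_c terms cancel.
Column A: 1.62×918 + 18.6×2820 + 19.7×2870 + (z_c − 39.92)×3280
Column B: 0.587×0 + 20.2×2650 + 15.7×ρ + (z_c − 0.587 − 35.9)×3280
The z_c×3280 term appears on both sides and cancels. Collect the known terms of each column as K = Σ(ρt)_known − 3280 × (depth of known layers): K_A = 110478.16 − 3280×39.92 = −20459.44; K_B = 53530 − 3280×(0.587 + 35.9) = −66147.36.
Balance: K_A = K_B + 15.7×ρ, so ρ = (K_A − K_B)/15.7 = 45687.9/15.7 = 2910 kg/m³.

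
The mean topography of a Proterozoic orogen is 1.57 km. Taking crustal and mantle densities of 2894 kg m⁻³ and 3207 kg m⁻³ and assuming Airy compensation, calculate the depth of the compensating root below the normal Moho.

Isostatic balance requires: the weight of the topography is balanced by the buoyancy of the root, ρ_c h = (ρ_m − ρ_c) r.
r = h · ρ_c / (ρ_m − ρ_c) = 1.57 km × 2894 / (3207 − 2894) = 14.5 km.

14.5 km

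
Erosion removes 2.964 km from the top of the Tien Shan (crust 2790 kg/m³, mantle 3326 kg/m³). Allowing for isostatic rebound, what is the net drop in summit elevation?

Rebound u = e ρ_c/ρ_m = 2.964 km × 2790/3326 = 2.486 km.
Net surface drop = e − u = 2.964 km − 2.486 km = e (ρ_m − ρ_c)/ρ_m = 0.478 km.

0.478 km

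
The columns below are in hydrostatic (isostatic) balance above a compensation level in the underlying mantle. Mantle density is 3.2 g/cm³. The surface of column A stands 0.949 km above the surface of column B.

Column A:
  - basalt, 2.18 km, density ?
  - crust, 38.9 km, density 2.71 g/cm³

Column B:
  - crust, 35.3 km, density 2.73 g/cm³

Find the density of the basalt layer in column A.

Take the compensation level at the base of the deeper column (depth z_c below the surface of column A) and equate Σ ρ_i t_i down to z_c; mantle fills any gap and the z_c terms cancel.
Column A: 2.18×ρ + 38.9×2.71 + (z_c − 41.08)×3.2
Column B: 0.949×0 + 35.3×2.73 + (z_c − 0.949 − 35.3)×3.2
The z_c×3.2 term appears on both sides and cancels. Collect the known terms of each column as K = Σ(ρt)_known − 3.2 × (depth of known layers): K_A = 105.419 − 3.2×41.08 = −26.037; K_B = 96.369 − 3.2×(0.949 + 35.3) = −19.6278.
Balance: K_A + 2.18×ρ = K_B, so ρ = (K_B − K_A)/2.18 = 6.4092/2.18 = 2.94 g/cm³.

2.94 g/cm³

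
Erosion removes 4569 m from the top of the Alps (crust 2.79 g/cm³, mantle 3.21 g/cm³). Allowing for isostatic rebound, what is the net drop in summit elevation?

598 m

Rebound u = e ρ_c/ρ_m = 4569 m × 2.79/3.21 = 3971 m.
Net surface drop = e − u = 4569 m − 3971 m = e (ρ_m − ρ_c)/ρ_m = 598 m.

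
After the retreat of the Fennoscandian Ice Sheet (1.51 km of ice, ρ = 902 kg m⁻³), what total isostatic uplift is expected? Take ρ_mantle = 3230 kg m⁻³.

Removing the load lets mantle flow back in; uplift u satisfies ρ_ice t = ρ_m u.
u = t ρ_ice/ρ_m = 1.51 km × 902/3230 = 0.422 km.

0.422 km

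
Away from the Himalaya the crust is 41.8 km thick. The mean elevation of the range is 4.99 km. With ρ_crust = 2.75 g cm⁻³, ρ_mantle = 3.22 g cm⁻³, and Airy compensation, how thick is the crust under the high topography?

76 km

Root depth r = h ρ_c / (ρ_m − ρ_c) = 4.99 km × 2.75 / 0.47 = 29.2 km.
Total thickness = T + h + r = 41.8 km + 4.99 km + 29.2 km = 76 km.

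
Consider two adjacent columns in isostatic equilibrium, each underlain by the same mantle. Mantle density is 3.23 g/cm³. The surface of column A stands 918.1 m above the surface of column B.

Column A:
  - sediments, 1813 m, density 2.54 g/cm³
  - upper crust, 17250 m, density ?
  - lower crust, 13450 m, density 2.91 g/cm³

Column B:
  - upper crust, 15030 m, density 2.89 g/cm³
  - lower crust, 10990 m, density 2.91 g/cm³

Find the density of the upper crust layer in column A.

Take the compensation level at the base of the deeper column (depth z_c below the surface of column A) and equate Σ ρ_i t_i down to z_c; mantle fills any gap and the z_c terms cancel.
Column A: 1813×2.54 + 17250×ρ + 13450×2.91 + (z_c − 32513)×3.23
Column B: 918.1×0 + 15030×2.89 + 10990×2.91 + (z_c − 918.1 − 26020)×3.23
The z_c×3.23 term appears on both sides and cancels. Collect the known terms of each column as K = Σ(ρt)_known − 3.23 × (depth of known layers): K_A = 43744.52 − 3.23×32513 = −61272.47; K_B = 75417.6 − 3.23×(918.1 + 26020) = −11592.463.
Balance: K_A + 17250×ρ = K_B, so ρ = (K_B − K_A)/17250 = 49680/17250 = 2.88 g/cm³.

2.88 g/cm³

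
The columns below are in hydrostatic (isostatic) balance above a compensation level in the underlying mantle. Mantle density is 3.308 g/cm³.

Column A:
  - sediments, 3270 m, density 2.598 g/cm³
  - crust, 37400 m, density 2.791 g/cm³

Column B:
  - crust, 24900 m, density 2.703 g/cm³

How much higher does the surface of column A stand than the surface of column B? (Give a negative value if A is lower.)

For any compensation level in the mantle, the mantle terms cancel and isostasy reduces to e = (Σt_A − Σt_B) − (Σ(ρt)_A − Σ(ρt)_B) / ρ_m.
Σt_A = 40670 m; Σt_B = 24900 m; Σ(ρt)_A = 112878.86; Σ(ρt)_B = 67304.7 (in m·g/cm³).
e = (40670 − 24900) − (112878.86 − 67304.7) / 3.308 = 1990 m.

1990 m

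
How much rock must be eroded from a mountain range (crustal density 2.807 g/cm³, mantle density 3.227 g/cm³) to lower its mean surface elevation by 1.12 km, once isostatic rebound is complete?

8.61 km

Net drop Δ = e − u = e − e ρ_c/ρ_m = e (ρ_m − ρ_c)/ρ_m.
e = Δ ρ_m/(ρ_m − ρ_c) = 1.12 km × 3.227/0.42 = 8.61 km.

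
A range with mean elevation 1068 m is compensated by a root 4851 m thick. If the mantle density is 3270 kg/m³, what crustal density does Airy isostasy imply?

2680 kg/m³

ρ_c h = (ρ_m − ρ_c) r → ρ_c (h + r) = ρ_m r → ρ_c = ρ_m r / (h + r).
ρ_c = 3270 × 4851 m / (1068 m + 4851 m) = 2680 kg/m³.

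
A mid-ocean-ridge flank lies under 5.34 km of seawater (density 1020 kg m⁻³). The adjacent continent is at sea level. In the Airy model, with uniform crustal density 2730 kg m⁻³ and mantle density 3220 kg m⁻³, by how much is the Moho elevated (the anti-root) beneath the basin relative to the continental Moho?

18.6 km

In Airy isostatic equilibrium: replacing crust with seawater at the top is compensated by replacing crust with mantle at the base: d (ρ_c − ρ_w) = a (ρ_m − ρ_c).
a = d (ρ_c − ρ_w)/(ρ_m − ρ_c) = 5.34 km × 1710/490 = 18.6 km.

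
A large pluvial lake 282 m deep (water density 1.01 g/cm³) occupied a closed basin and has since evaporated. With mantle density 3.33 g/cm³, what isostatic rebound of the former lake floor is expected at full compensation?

u = d ρ_w/ρ_m = 282 m × 1.01/3.33 = 85.5 m.

85.5 m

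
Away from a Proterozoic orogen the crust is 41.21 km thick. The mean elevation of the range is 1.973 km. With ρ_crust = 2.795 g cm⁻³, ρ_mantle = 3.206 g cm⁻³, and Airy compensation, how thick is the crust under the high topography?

Root depth r = h ρ_c / (ρ_m − ρ_c) = 1.973 km × 2.795 / 0.411 = 13.42 km.
Total thickness = T + h + r = 41.21 km + 1.973 km + 13.42 km = 56.6 km.

56.6 km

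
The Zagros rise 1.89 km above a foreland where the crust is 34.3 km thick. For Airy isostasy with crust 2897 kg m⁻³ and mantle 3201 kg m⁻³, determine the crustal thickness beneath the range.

Root depth r = h ρ_c / (ρ_m − ρ_c) = 1.89 km × 2897 / 304 = 18.01 km.
Total thickness = T + h + r = 34.3 km + 1.89 km + 18.01 km = 54.2 km.

54.2 km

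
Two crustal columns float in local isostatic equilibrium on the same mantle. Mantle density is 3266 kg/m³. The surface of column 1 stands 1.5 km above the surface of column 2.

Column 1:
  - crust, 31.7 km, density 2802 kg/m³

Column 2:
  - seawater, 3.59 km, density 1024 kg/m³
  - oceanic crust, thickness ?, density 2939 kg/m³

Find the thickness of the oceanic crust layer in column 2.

5.39 km

Take the compensation level at the base of the deeper column (depth z_c below the surface of column 1) and equate Σ ρ_i t_i down to z_c; mantle fills any gap and the z_c terms cancel.
Column 1: 31.7×2802 + (z_c − 31.7)×3266
Column 2: 1.5×0 + 3.59×1024 + x×2939 + (z_c − 1.5 − 3.59 − x)×3266
The z_c×3266 term appears on both sides and cancels. Collect the known terms of each column as K = Σ(ρt)_known − 3266 × (depth of known layers): K_1 = 88823.4 − 3266×31.7 = −14708.8; K_2 = 3676.16 − 3266×(1.5 + 3.59) = −12947.78.
Balance: K_1 = K_2 − x×(3266 − 2939), so x = (K_2 − K_1)/(3266 − 2939) = 1761.02/327 = 5.39 km.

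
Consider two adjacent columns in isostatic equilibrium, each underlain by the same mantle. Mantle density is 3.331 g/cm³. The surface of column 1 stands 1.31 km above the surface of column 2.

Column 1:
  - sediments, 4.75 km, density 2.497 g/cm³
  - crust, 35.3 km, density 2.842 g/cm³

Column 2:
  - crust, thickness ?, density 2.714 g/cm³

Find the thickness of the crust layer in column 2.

27.3 km

Take the compensation level at the base of the deeper column (depth z_c below the surface of column 1) and equate Σ ρ_i t_i down to z_c; mantle fills any gap and the z_c terms cancel.
Column 1: 4.75×2.497 + 35.3×2.842 + (z_c − 40.05)×3.331
Column 2: 1.31×0 + x×2.714 + (z_c − 1.31 − 0 − x)×3.331
The z_c×3.331 term appears on both sides and cancels. Collect the known terms of each column as K = Σ(ρt)_known − 3.331 × (depth of known layers): K_1 = 112.18335 − 3.331×40.05 = −21.2232; K_2 = 0 − 3.331×(1.31 + 0) = −4.36361.
Balance: K_1 = K_2 − x×(3.331 − 2.714), so x = (K_2 − K_1)/(3.331 − 2.714) = 16.8596/0.617 = 27.3 km.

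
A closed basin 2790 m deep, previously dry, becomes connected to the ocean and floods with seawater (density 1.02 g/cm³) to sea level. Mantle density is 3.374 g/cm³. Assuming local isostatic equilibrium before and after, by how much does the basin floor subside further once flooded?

After flooding the water column is d + s deep. Its weight must equal the weight of mantle displaced by the extra subsidence s: (d + s) ρ_w = s ρ_m.
s = d ρ_w / (ρ_m − ρ_w) = 2790 m × 1.02/(3.374 − 1.02) = 1210 m.

1210 m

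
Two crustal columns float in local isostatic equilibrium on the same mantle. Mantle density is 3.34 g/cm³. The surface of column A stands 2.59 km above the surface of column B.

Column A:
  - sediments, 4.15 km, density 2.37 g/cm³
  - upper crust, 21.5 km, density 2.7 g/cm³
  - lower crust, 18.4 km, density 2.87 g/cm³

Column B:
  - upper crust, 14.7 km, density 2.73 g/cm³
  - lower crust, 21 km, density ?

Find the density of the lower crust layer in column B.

2.92 g/cm³

Take the compensation level at the base of the deeper column (depth z_c below the surface of column A) and equate Σ ρ_i t_i down to z_c; mantle fills any gap and the z_c terms cancel.
Column A: 4.15×2.37 + 21.5×2.7 + 18.4×2.87 + (z_c − 44.05)×3.34
Column B: 2.59×0 + 14.7×2.73 + 21×ρ + (z_c − 2.59 − 35.7)×3.34
The z_c×3.34 term appears on both sides and cancels. Collect the known terms of each column as K = Σ(ρt)_known − 3.34 × (depth of known layers): K_A = 120.6935 − 3.34×44.05 = −26.4335; K_B = 40.131 − 3.34×(2.59 + 35.7) = −87.7576.
Balance: K_A = K_B + 21×ρ, so ρ = (K_A − K_B)/21 = 61.3241/21 = 2.92 g/cm³.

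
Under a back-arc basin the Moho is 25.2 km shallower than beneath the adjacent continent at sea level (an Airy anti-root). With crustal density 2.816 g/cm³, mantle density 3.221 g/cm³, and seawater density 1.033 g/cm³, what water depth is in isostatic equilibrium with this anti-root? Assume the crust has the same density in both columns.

5.72 km

Replacing a thickness d of crust by seawater at the top must be balanced by replacing crust with mantle at the base: d (ρ_c − ρ_w) = a (ρ_m − ρ_c).
d = a (ρ_m − ρ_c)/(ρ_c − ρ_w) = 25.2 km × 0.405/1.783 = 5.72 km.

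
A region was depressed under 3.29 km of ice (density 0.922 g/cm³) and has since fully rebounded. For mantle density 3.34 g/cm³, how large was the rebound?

Removing the load lets mantle flow back in; uplift u satisfies ρ_ice t = ρ_m u.
u = t ρ_ice/ρ_m = 3.29 km × 0.922/3.34 = 0.908 km.

0.908 km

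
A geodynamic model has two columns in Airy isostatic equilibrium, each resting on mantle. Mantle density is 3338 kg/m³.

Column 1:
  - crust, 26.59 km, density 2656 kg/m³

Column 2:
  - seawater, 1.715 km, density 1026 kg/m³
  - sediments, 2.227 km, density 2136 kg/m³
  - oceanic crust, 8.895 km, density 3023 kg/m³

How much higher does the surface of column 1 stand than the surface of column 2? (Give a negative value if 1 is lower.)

For any compensation level in the mantle, the mantle terms cancel and isostasy reduces to e = (Σt_1 − Σt_2) − (Σ(ρt)_1 − Σ(ρt)_2) / ρ_m.
Σt_1 = 26.59 km; Σt_2 = 12.837 km; Σ(ρt)_1 = 70623.04; Σ(ρt)_2 = 33406.047 (in km·kg/m³).
e = (26.59 − 12.837) − (70623.04 − 33406.047) / 3338 = 2.6 km.

2.6 km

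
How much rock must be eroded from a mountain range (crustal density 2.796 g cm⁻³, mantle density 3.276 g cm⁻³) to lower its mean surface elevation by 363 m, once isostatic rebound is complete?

Net drop Δ = e − u = e − e ρ_c/ρ_m = e (ρ_m − ρ_c)/ρ_m.
e = Δ ρ_m/(ρ_m − ρ_c) = 363 m × 3.276/0.48 = 2480 m.

2480 m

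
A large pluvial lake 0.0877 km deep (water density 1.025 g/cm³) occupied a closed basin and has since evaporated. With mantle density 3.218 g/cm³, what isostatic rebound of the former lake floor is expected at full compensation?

u = d ρ_w/ρ_m = 0.0877 km × 1.025/3.218 = 0.0279 km.

0.0279 km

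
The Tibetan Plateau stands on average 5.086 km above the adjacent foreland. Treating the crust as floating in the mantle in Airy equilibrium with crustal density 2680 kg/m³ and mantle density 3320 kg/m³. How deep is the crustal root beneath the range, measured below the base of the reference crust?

By Archimedes' principle applied to the lithosphere: the weight of the topography is balanced by the buoyancy of the root, ρ_c h = (ρ_m − ρ_c) r.
r = h · ρ_c / (ρ_m − ρ_c) = 5.086 km × 2680 / (3320 − 2680) = 21.3 km.

21.3 km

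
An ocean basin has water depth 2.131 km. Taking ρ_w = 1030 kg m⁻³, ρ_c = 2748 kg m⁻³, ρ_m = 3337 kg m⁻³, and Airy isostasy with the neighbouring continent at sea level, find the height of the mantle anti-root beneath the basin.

6.22 km

Balancing pressure at the compensation depth: replacing crust with seawater at the top is compensated by replacing crust with mantle at the base: d (ρ_c − ρ_w) = a (ρ_m − ρ_c).
a = d (ρ_c − ρ_w)/(ρ_m − ρ_c) = 2.131 km × 1718/589 = 6.22 km.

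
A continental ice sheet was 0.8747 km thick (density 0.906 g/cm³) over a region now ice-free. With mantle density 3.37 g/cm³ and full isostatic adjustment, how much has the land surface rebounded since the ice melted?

0.235 km

Removing the load lets mantle flow back in; uplift u satisfies ρ_ice t = ρ_m u.
u = t ρ_ice/ρ_m = 0.8747 km × 0.906/3.37 = 0.235 km.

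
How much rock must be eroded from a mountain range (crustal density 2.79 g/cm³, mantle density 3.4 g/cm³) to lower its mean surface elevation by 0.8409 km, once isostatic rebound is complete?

Net drop Δ = e − u = e − e ρ_c/ρ_m = e (ρ_m − ρ_c)/ρ_m.
e = Δ ρ_m/(ρ_m − ρ_c) = 0.8409 km × 3.4/0.61 = 4.69 km.

4.69 km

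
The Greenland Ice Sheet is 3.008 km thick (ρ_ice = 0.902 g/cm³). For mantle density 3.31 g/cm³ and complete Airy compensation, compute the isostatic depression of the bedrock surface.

0.82 km

In Airy isostatic equilibrium: the ice load ρ_ice t is balanced by mantle displaced below, ρ_m s.
s = t ρ_ice / ρ_m = 3.008 km × 0.902/3.31 = 0.82 km.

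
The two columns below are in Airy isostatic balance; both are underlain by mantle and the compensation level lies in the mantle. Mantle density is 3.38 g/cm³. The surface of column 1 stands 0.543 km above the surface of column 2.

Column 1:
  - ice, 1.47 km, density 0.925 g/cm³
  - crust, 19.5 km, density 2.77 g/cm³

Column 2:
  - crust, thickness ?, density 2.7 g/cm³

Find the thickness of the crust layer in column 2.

20.1 km

Take the compensation level at the base of the deeper column (depth z_c below the surface of column 1) and equate Σ ρ_i t_i down to z_c; mantle fills any gap and the z_c terms cancel.
Column 1: 1.47×0.925 + 19.5×2.77 + (z_c − 20.97)×3.38
Column 2: 0.543×0 + x×2.7 + (z_c − 0.543 − 0 − x)×3.38
The z_c×3.38 term appears on both sides and cancels. Collect the known terms of each column as K = Σ(ρt)_known − 3.38 × (depth of known layers): K_1 = 55.37475 − 3.38×20.97 = −15.50385; K_2 = 0 − 3.38×(0.543 + 0) = −1.83534.
Balance: K_1 = K_2 − x×(3.38 − 2.7), so x = (K_2 − K_1)/(3.38 − 2.7) = 13.6685/0.68 = 20.1 km.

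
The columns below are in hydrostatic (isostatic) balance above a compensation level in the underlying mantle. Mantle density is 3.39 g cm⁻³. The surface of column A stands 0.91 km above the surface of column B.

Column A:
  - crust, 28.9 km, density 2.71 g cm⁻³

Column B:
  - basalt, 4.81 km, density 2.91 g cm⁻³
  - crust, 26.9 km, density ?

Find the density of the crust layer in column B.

Take the compensation level at the base of the deeper column (depth z_c below the surface of column A) and equate Σ ρ_i t_i down to z_c; mantle fills any gap and the z_c terms cancel.
Column A: 28.9×2.71 + (z_c − 28.9)×3.39
Column B: 0.91×0 + 4.81×2.91 + 26.9×ρ + (z_c − 0.91 − 31.71)×3.39
The z_c×3.39 term appears on both sides and cancels. Collect the known terms of each column as K = Σ(ρt)_known − 3.39 × (depth of known layers): K_A = 78.319 − 3.39×28.9 = −19.652; K_B = 13.9971 − 3.39×(0.91 + 31.71) = −96.5847.
Balance: K_A = K_B + 26.9×ρ, so ρ = (K_A − K_B)/26.9 = 76.9327/26.9 = 2.86 g cm⁻³.

2.86 g cm⁻³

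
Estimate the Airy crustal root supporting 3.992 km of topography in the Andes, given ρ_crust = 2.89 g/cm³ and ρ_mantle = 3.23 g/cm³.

33.9 km

For local isostatic compensation: the weight of the topography is balanced by the buoyancy of the root, ρ_c h = (ρ_m − ρ_c) r.
r = h · ρ_c / (ρ_m − ρ_c) = 3.992 km × 2.89 / (3.23 − 2.89) = 33.9 km.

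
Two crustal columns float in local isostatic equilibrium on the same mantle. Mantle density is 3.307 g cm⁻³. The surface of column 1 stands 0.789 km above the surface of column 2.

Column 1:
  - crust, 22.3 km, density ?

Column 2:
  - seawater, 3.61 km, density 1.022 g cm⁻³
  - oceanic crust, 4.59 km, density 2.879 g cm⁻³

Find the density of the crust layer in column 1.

Take the compensation level at the base of the deeper column (depth z_c below the surface of column 1) and equate Σ ρ_i t_i down to z_c; mantle fills any gap and the z_c terms cancel.
Column 1: 22.3×ρ + (z_c − 22.3)×3.307
Column 2: 0.789×0 + 3.61×1.022 + 4.59×2.879 + (z_c − 0.789 − 8.2)×3.307
The z_c×3.307 term appears on both sides and cancels. Collect the known terms of each column as K = Σ(ρt)_known − 3.307 × (depth of known layers): K_1 = 0 − 3.307×22.3 = −73.7461; K_2 = 16.90403 − 3.307×(0.789 + 8.2) = −12.822593.
Balance: K_1 + 22.3×ρ = K_2, so ρ = (K_2 − K_1)/22.3 = 60.9235/22.3 = 2.73 g cm⁻³.

2.73 g cm⁻³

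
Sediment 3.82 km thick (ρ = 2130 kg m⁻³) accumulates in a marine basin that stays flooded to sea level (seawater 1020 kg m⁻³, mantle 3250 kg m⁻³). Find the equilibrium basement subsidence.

Submarine loading: the sediment displaces seawater, and the subsidence is in turn flooded, so s (ρ_m − ρ_w) = t (ρ_sed − ρ_w).
s = 3.82 km × (2130 − 1020) / (3250 − 1020) = 1.9 km.

1.9 km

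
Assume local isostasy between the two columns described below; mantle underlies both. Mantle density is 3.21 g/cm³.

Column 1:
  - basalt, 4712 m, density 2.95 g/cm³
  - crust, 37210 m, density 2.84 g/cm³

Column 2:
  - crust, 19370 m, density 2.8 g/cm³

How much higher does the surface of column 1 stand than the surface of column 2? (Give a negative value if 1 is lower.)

For any compensation level in the mantle, the mantle terms cancel and isostasy reduces to e = (Σt_1 − Σt_2) − (Σ(ρt)_1 − Σ(ρt)_2) / ρ_m.
Σt_1 = 41922 m; Σt_2 = 19370 m; Σ(ρt)_1 = 119576.8; Σ(ρt)_2 = 54236 (in m·g/cm³).
e = (41922 − 19370) − (119576.8 − 54236) / 3.21 = 2200 m.

2200 m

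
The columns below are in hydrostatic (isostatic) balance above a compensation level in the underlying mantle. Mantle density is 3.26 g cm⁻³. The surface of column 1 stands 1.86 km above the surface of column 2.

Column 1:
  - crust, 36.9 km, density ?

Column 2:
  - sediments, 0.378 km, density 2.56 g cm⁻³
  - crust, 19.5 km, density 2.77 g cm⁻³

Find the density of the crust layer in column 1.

Take the compensation level at the base of the deeper column (depth z_c below the surface of column 1) and equate Σ ρ_i t_i down to z_c; mantle fills any gap and the z_c terms cancel.
Column 1: 36.9×ρ + (z_c − 36.9)×3.26
Column 2: 1.86×0 + 0.378×2.56 + 19.5×2.77 + (z_c − 1.86 − 19.878)×3.26
The z_c×3.26 term appears on both sides and cancels. Collect the known terms of each column as K = Σ(ρt)_known − 3.26 × (depth of known layers): K_1 = 0 − 3.26×36.9 = −120.294; K_2 = 54.98268 − 3.26×(1.86 + 19.878) = −15.8832.
Balance: K_1 + 36.9×ρ = K_2, so ρ = (K_2 − K_1)/36.9 = 104.411/36.9 = 2.83 g cm⁻³.

2.83 g cm⁻³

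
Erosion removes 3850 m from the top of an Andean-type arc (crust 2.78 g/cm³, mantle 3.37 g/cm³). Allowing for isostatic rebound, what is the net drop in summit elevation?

Rebound u = e ρ_c/ρ_m = 3850 m × 2.78/3.37 = 3176 m.
Net surface drop = e − u = 3850 m − 3176 m = e (ρ_m − ρ_c)/ρ_m = 674 m.

674 m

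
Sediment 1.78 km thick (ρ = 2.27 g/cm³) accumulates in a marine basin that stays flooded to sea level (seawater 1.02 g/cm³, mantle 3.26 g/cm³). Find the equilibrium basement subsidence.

0.993 km

Submarine loading: the sediment displaces seawater, and the subsidence is in turn flooded, so s (ρ_m − ρ_w) = t (ρ_sed − ρ_w).
s = 1.78 km × (2.27 − 1.02) / (3.26 − 1.02) = 0.993 km.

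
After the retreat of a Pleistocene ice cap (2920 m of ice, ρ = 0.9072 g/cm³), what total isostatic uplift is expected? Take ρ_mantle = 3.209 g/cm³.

825 m

Removing the load lets mantle flow back in; uplift u satisfies ρ_ice t = ρ_m u.
u = t ρ_ice/ρ_m = 2920 m × 0.9072/3.209 = 825 m.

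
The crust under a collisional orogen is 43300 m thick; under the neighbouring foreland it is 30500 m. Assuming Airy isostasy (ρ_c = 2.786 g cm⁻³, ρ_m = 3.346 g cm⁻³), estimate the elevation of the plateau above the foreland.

Excess crust Δ = 43300 m − 30500 m = 12800 m, split between elevation h and root r with h + r = Δ.
Airy balance ρ_c h = (ρ_m − ρ_c) r gives r = h ρ_c/(ρ_m − ρ_c), so h (1 + ρ_c/(ρ_m − ρ_c)) = Δ, i.e. h = Δ (ρ_m − ρ_c)/ρ_m.
h = 12800 m × 0.56/3.346 = 2140 m.

2140 m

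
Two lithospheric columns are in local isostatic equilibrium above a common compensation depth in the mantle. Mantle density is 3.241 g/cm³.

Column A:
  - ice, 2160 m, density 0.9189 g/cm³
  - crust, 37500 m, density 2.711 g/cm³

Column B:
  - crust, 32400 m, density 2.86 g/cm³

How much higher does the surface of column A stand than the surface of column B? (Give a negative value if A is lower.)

For any compensation level in the mantle, the mantle terms cancel and isostasy reduces to e = (Σt_A − Σt_B) − (Σ(ρt)_A − Σ(ρt)_B) / ρ_m.
Σt_A = 39660 m; Σt_B = 32400 m; Σ(ρt)_A = 103647.324; Σ(ρt)_B = 92664 (in m·g/cm³).
e = (39660 − 32400) − (103647.324 − 92664) / 3.241 = 3870 m.

3870 m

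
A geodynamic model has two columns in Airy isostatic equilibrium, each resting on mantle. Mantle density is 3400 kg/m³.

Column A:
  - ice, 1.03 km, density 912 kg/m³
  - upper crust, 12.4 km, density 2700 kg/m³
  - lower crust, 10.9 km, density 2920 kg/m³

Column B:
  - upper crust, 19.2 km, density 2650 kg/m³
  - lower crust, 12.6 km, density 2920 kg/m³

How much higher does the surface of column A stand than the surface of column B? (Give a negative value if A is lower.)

For any compensation level in the mantle, the mantle terms cancel and isostasy reduces to e = (Σt_A − Σt_B) − (Σ(ρt)_A − Σ(ρt)_B) / ρ_m.
Σt_A = 24.33 km; Σt_B = 31.8 km; Σ(ρt)_A = 66247.36; Σ(ρt)_B = 87672 (in km·kg/m³).
e = (24.33 − 31.8) − (66247.36 − 87672) / 3400 = −1.17 km.

−1.17 km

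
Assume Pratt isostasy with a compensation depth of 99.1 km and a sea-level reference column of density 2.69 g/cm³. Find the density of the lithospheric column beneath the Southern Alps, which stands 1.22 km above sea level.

2.66 g/cm³

Pratt balance: ρ_ref D = ρ (D + h).
ρ = ρ_ref D/(D + h) = 2.69 × 99.1 km/(99.1 km + 1.22 km) = 2.66 g/cm³.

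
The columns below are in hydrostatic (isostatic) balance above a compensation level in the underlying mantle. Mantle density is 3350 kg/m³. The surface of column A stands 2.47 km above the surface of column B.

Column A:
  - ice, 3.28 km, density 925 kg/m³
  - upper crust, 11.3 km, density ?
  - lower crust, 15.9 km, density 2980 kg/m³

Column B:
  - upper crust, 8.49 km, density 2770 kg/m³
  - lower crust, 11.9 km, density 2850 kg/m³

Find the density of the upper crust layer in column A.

2880 kg/m³

Take the compensation level at the base of the deeper column (depth z_c below the surface of column A) and equate Σ ρ_i t_i down to z_c; mantle fills any gap and the z_c terms cancel.
Column A: 3.28×925 + 11.3×ρ + 15.9×2980 + (z_c − 30.48)×3350
Column B: 2.47×0 + 8.49×2770 + 11.9×2850 + (z_c − 2.47 − 20.39)×3350
The z_c×3350 term appears on both sides and cancels. Collect the known terms of each column as K = Σ(ρt)_known − 3350 × (depth of known layers): K_A = 50416 − 3350×30.48 = −51692; K_B = 57432.3 − 3350×(2.47 + 20.39) = −19148.7.
Balance: K_A + 11.3×ρ = K_B, so ρ = (K_B − K_A)/11.3 = 32543.3/11.3 = 2880 kg/m³.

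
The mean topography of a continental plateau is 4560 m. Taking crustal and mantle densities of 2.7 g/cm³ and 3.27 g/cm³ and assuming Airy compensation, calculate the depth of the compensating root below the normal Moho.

21600 m

By Archimedes' principle applied to the lithosphere: the weight of the topography is balanced by the buoyancy of the root, ρ_c h = (ρ_m − ρ_c) r.
r = h · ρ_c / (ρ_m − ρ_c) = 4560 m × 2.7 / (3.27 − 2.7) = 21600 m.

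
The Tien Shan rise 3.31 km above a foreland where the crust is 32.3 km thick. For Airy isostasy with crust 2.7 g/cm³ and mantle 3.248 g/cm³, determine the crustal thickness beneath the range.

51.9 km

Root depth r = h ρ_c / (ρ_m − ρ_c) = 3.31 km × 2.7 / 0.548 = 16.31 km.
Total thickness = T + h + r = 32.3 km + 3.31 km + 16.31 km = 51.9 km.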